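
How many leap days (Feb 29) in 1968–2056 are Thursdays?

Leap years in 1968–2056: 23 of them.
Feb 29 weekday advances by 5 (mod 7) from one leap year to the next four years later (or differs when a century non-leap intervenes).
Leap-day weekdays: 1968:Thu✓ 1972:Tue 1976:Sun 1980:Fri 1984:Wed 1988:Mon 1992:Sat 1996:Thu✓ 2000:Tue 2004:Sun 2008:Fri 2012:Wed 2016:Mon 2020:Sat 2024:Thu✓ 2028:Tue 2032:Sun 2036:Fri 2040:Wed 2044:Mon 2048:Sat 2052:Thu✓ 2056:Tue
Thursday: 1968, 1996, 2024, 2052 → 4.

4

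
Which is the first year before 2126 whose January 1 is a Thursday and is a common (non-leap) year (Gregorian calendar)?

2122

Jan 1 advances by 2 weekdays after a leap year and by 1 after a common year.
2126: Jan 1 is Tuesday.
2125: Monday
2124: Saturday (leap)
2123: Friday
2122: Thursday
2122 begins on a Thursday and is a common year.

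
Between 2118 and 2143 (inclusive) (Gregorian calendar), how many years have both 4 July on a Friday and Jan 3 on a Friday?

3

Check each year's weekday for 4 July and Jan 3:
  2118: Mon/Mon  2119: Tue/Tue  2120: Thu/Wed  2121: Fri/Fri ✓  2122: Sat/Sat  2123: Sun/Sun  2124: Tue/Mon  2125: Wed/Wed  2126: Thu/Thu  2127: Fri/Fri ✓  2128: Sun/Sat  2129: Mon/Mon  2130: Tue/Tue  2131: Wed/Wed  2132: Fri/Thu  2133: Sat/Sat  2134: Sun/Sun  2135: Mon/Mon  2136: Wed/Tue  2137: Thu/Thu  2138: Fri/Fri ✓  2139: Sat/Sat  2140: Mon/Sun  2141: Tue/Tue  2142: Wed/Wed  2143: Thu/Thu
Both conditions hold in: 2121, 2127, 2138 — 3.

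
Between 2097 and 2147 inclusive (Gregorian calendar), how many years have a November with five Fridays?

November has 30 days; it has five Fridays when Friday falls among the first (month-length − 28) days — i.e. when November 1 is one of Friday/Thursday.
November 1 by year: 2097:Fri✓ 2098:Sat 2099:Sun 2100:Mon 2101:Tue 2102:Wed 2103:Thu✓ 2104:Sat 2105:Sun 2106:Mon 2107:Tue 2108:Thu✓ 2109:Fri✓ 2110:Sat 2111:Sun …(21 more)… 2133:Sun 2134:Mon 2135:Tue 2136:Thu✓ 2137:Fri✓ 2138:Sat 2139:Sun 2140:Tue 2141:Wed 2142:Thu✓ 2143:Fri✓ 2144:Sun 2145:Mon 2146:Tue 2147:Wed
Years with five Fridays: 2097, 2103, 2108, 2109, 2114, 2115, 2120, 2125, 2126, 2131, 2136, 2137, 2142, 2143 → 14.

14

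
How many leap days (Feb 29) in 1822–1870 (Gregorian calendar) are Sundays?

Leap years in 1822–1870: 12 of them.
Feb 29 weekday advances by 5 (mod 7) from one leap year to the next four years later (or differs when a century non-leap intervenes).
Leap-day weekdays: 1824:Sun✓ 1828:Fri 1832:Wed 1836:Mon 1840:Sat 1844:Thu 1848:Tue 1852:Sun✓ 1856:Fri 1860:Wed 1864:Mon 1868:Sat
Sunday: 1824, 1852 → 2.

2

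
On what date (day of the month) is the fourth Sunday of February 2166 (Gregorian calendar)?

February 1, 2166 is a Saturday, so the first Sunday is the 2nd.
The fourth Sunday is 2 + 21 = 23.

23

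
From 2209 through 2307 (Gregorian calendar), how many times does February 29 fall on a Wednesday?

3

Leap years in 2209–2307: 23 of them.
Feb 29 weekday advances by 5 (mod 7) from one leap year to the next four years later (or differs when a century non-leap intervenes).
Leap-day weekdays: 2212:Sat 2216:Thu 2220:Tue 2224:Sun 2228:Fri 2232:Wed✓ 2236:Mon 2240:Sat 2244:Thu 2248:Tue 2252:Sun 2256:Fri 2260:Wed✓ 2264:Mon 2268:Sat 2272:Thu 2276:Tue 2280:Sun 2284:Fri 2288:Wed✓ 2292:Mon 2296:Sat 2304:Mon
Wednesday: 2232, 2260, 2288 → 3.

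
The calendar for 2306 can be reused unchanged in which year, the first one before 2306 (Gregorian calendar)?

Two years share a calendar iff Jan 1 falls on the same weekday and both are leap or both are common. 2306: Jan 1 is Monday, common year.
2305: Jan 1 Sunday, common
2304: Jan 1 Friday, leap
2303: Jan 1 Thursday, common
2302: Jan 1 Wednesday, common
2301: Jan 1 Tuesday, common
2300: Jan 1 Monday, common
2300 matches on both conditions.

2300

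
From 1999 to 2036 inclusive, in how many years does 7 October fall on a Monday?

Track 7 October's weekday year by year (advancing +1, or +2 across a Feb 29):
  1999: Thu  2000: Sat (+2)  2001: Sun (+1)  2002: Mon (+1) ✓  2003: Tue (+1)
  2004: Thu (+2)  2005: Fri (+1)  2006: Sat (+1)  2007: Sun (+1)  2008: Tue (+2)
  2009: Wed (+1)  2010: Thu (+1)  2011: Fri (+1)  2012: Sun (+2)  … (10 more years) …
  2023: Sat (+1)  2024: Mon (+2) ✓  2025: Tue (+1)  2026: Wed (+1)  2027: Thu (+1)
  2028: Sat (+2)  2029: Sun (+1)  2030: Mon (+1) ✓  2031: Tue (+1)  2032: Thu (+2)
  2033: Fri (+1)  2034: Sat (+1)  2035: Sun (+1)  2036: Tue (+2)
Monday years: 2002, 2013, 2019, 2024, 2030 — 5 in total.

5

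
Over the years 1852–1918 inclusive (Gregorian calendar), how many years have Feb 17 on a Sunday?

Track Feb 17's weekday year by year (advancing +1, or +2 across a Feb 29):
  1852: Tue  1853: Thu (+2)  1854: Fri (+1)  1855: Sat (+1)  1856: Sun (+1) ✓
  1857: Tue (+2)  1858: Wed (+1)  1859: Thu (+1)  1860: Fri (+1)  1861: Sun (+2) ✓
  1862: Mon (+1)  1863: Tue (+1)  1864: Wed (+1)  1865: Fri (+2)  … (39 more years) …
  1905: Fri (+2)  1906: Sat (+1)  1907: Sun (+1) ✓  1908: Mon (+1)  1909: Wed (+2)
  1910: Thu (+1)  1911: Fri (+1)  1912: Sat (+1)  1913: Mon (+2)  1914: Tue (+1)
  1915: Wed (+1)  1916: Thu (+1)  1917: Sat (+2)  1918: Sun (+1) ✓
Sunday years: 1856, 1861, 1867, 1878, 1884, 1889, 1895, 1901, 1907, 1918 — 10 in total.

10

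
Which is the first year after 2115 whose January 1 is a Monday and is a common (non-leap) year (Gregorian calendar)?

Jan 1 advances by 2 weekdays after a leap year and by 1 after a common year.
2115: Jan 1 is Tuesday.
2116: Wednesday (leap)
2117: Friday
2118: Saturday
2119: Sunday
2120: Monday (leap)
2121: Wednesday
2122: Thursday
2123: Friday
2124: Saturday (leap)
2125: Monday
2125 begins on a Monday and is a common year.

2125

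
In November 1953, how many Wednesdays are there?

4

November 1953 has 30 days and begins on Sunday.
The first Wednesday is November 4.
Wednesdays fall on 4, 11, 18, 25 — that's 4.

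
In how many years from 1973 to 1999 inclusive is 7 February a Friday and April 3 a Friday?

Check each year's weekday for 7 February and April 3:
  1973: Wed/Tue  1974: Thu/Wed  1975: Fri/Thu  1976: Sat/Sat  1977: Mon/Sun  1978: Tue/Mon  1979: Wed/Tue  1980: Thu/Thu  1981: Sat/Fri  1982: Sun/Sat  1983: Mon/Sun  1984: Tue/Tue  1985: Thu/Wed  1986: Fri/Thu  1987: Sat/Fri  1988: Sun/Sun  1989: Tue/Mon  1990: Wed/Tue  1991: Thu/Wed  1992: Fri/Fri ✓  1993: Sun/Sat  1994: Mon/Sun  1995: Tue/Mon  1996: Wed/Wed  1997: Fri/Thu  1998: Sat/Fri  1999: Sun/Sat
Both conditions hold in: 1992 — 1.

1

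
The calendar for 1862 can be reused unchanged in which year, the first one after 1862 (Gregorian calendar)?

1873

Two years share a calendar iff Jan 1 falls on the same weekday and both are leap or both are common. 1862: Jan 1 is Wednesday, common year.
1863: Jan 1 Thursday, common
1864: Jan 1 Friday, leap
1865: Jan 1 Sunday, common
1866: Jan 1 Monday, common
1867: Jan 1 Tuesday, common
1868: Jan 1 Wednesday, leap
1869: Jan 1 Friday, common
1870: Jan 1 Saturday, common
1871: Jan 1 Sunday, common
1872: Jan 1 Monday, leap
1873: Jan 1 Wednesday, common
1873 matches on both conditions.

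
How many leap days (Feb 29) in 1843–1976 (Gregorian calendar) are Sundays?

5

Leap years in 1843–1976: 33 of them.
Feb 29 weekday advances by 5 (mod 7) from one leap year to the next four years later (or differs when a century non-leap intervenes).
Leap-day weekdays: 1844:Thu 1848:Tue 1852:Sun✓ 1856:Fri 1860:Wed 1864:Mon 1868:Sat 1872:Thu 1876:Tue 1880:Sun✓ 1884:Fri 1888:Wed 1892:Mon …(7 more)… 1928:Wed 1932:Mon 1936:Sat 1940:Thu 1944:Tue 1948:Sun✓ 1952:Fri 1956:Wed 1960:Mon 1964:Sat 1968:Thu 1972:Tue 1976:Sun✓
Sunday: 1852, 1880, 1920, 1948, 1976 → 5.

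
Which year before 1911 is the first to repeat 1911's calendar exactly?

Two years share a calendar iff Jan 1 falls on the same weekday and both are leap or both are common. 1911: Jan 1 is Sunday, common year.
1910: Jan 1 Saturday, common
1909: Jan 1 Friday, common
1908: Jan 1 Wednesday, leap
1907: Jan 1 Tuesday, common
1906: Jan 1 Monday, common
1905: Jan 1 Sunday, common
1905 matches on both conditions.

1905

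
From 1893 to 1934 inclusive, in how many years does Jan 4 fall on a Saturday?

6

Track Jan 4's weekday year by year (advancing +1, or +2 across a Feb 29):
  1893: Wed  1894: Thu (+1)  1895: Fri (+1)  1896: Sat (+1) ✓  1897: Mon (+2)
  1898: Tue (+1)  1899: Wed (+1)  1900: Thu (+1)  1901: Fri (+1)  1902: Sat (+1) ✓
  1903: Sun (+1)  1904: Mon (+1)  1905: Wed (+2)  1906: Thu (+1)  … (14 more years) …
  1921: Tue (+2)  1922: Wed (+1)  1923: Thu (+1)  1924: Fri (+1)  1925: Sun (+2)
  1926: Mon (+1)  1927: Tue (+1)  1928: Wed (+1)  1929: Fri (+2)  1930: Sat (+1) ✓
  1931: Sun (+1)  1932: Mon (+1)  1933: Wed (+2)  1934: Thu (+1)
Saturday years: 1896, 1902, 1908, 1913, 1919, 1930 — 6 in total.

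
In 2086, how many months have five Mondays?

4

A month of length L has five Mondays iff its first Monday is on day ≤ L−28 (so day 1–3 in a 31-day month, 1–2 in a 30-day month, day 1 in a leap February).
Checking each month of 2086: Jan starts Tue (31d); Feb starts Fri (28d); Mar starts Fri (31d); Apr starts Mon (30d) ✓; May starts Wed (31d); Jun starts Sat (30d); Jul starts Mon (31d) ✓; Aug starts Thu (31d); Sep starts Sun (30d) ✓; Oct starts Tue (31d); Nov starts Fri (30d); Dec starts Sun (31d) ✓.
Five-Monday months: April, July, September, December → 4.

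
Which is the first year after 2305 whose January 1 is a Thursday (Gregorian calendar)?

2314

Jan 1 advances by 2 weekdays after a leap year and by 1 after a common year.
2305: Jan 1 is Sunday.
2306: Monday
2307: Tuesday
2308: Wednesday (leap)
2309: Friday
2310: Saturday
2311: Sunday
2312: Monday (leap)
2313: Wednesday
2314: Thursday
2314 begins on a Thursday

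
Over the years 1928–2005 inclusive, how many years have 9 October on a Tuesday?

11

Track 9 October's weekday year by year (advancing +1, or +2 across a Feb 29):
  1928: Tue ✓  1929: Wed (+1)  1930: Thu (+1)  1931: Fri (+1)  1932: Sun (+2)
  1933: Mon (+1)  1934: Tue (+1) ✓  1935: Wed (+1)  1936: Fri (+2)  1937: Sat (+1)
  1938: Sun (+1)  1939: Mon (+1)  1940: Wed (+2)  1941: Thu (+1)  … (50 more years) …
  1992: Fri (+2)  1993: Sat (+1)  1994: Sun (+1)  1995: Mon (+1)  1996: Wed (+2)
  1997: Thu (+1)  1998: Fri (+1)  1999: Sat (+1)  2000: Mon (+2)  2001: Tue (+1) ✓
  2002: Wed (+1)  2003: Thu (+1)  2004: Sat (+2)  2005: Sun (+1)
Tuesday years: 1928, 1934, 1945, 1951, 1956, 1962, 1973, 1979, 1984, 1990, 2001 — 11 in total.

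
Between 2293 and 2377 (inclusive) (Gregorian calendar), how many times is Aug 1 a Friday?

Track Aug 1's weekday year by year (advancing +1, or +2 across a Feb 29):
  2293: Tue  2294: Wed (+1)  2295: Thu (+1)  2296: Sat (+2)  2297: Sun (+1)
  2298: Mon (+1)  2299: Tue (+1)  2300: Wed (+1)  2301: Thu (+1)  2302: Fri (+1) ✓
  2303: Sat (+1)  2304: Mon (+2)  2305: Tue (+1)  2306: Wed (+1)  … (57 more years) …
  2364: Sat (+2)  2365: Sun (+1)  2366: Mon (+1)  2367: Tue (+1)  2368: Thu (+2)
  2369: Fri (+1) ✓  2370: Sat (+1)  2371: Sun (+1)  2372: Tue (+2)  2373: Wed (+1)
  2374: Thu (+1)  2375: Fri (+1) ✓  2376: Sun (+2)  2377: Mon (+1)
Friday years: 2302, 2313, 2319, 2324, 2330, 2341, 2347, 2352, 2358, 2369, 2375 — 11 in total.

11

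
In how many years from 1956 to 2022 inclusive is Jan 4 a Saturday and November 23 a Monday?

Check each year's weekday for Jan 4 and November 23:
  1956: Wed/Fri  1957: Fri/Sat  1958: Sat/Sun  1959: Sun/Mon  1960: Mon/Wed  1961: Wed/Thu  1962: Thu/Fri  1963: Fri/Sat  1964: Sat/Mon ✓  1965: Mon/Tue  1966: Tue/Wed  1967: Wed/Thu  1968: Thu/Sat  1969: Sat/Sun  …(39 more)…  2009: Sun/Mon  2010: Mon/Tue  2011: Tue/Wed  2012: Wed/Fri  2013: Fri/Sat  2014: Sat/Sun  2015: Sun/Mon  2016: Mon/Wed  2017: Wed/Thu  2018: Thu/Fri  2019: Fri/Sat  2020: Sat/Mon ✓  2021: Mon/Tue  2022: Tue/Wed
Both conditions hold in: 1964, 1992, 2020 — 3.

3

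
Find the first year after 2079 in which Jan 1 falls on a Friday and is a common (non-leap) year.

Jan 1 advances by 2 weekdays after a leap year and by 1 after a common year.
2079: Jan 1 is Sunday.
2080: Monday (leap)
2081: Wednesday
2082: Thursday
2083: Friday
2083 begins on a Friday and is a common year.

2083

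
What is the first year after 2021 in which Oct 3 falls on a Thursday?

From one year to the next, a fixed date's weekday advances by 1, or by 2 when a Feb 29 lies between the two dates.
2021: October 3 is Sunday.
2022: Monday (+1)
2023: Tuesday (+1)
2024: Thursday (+2)
Oct 3 falls on a Thursday in 2024.

2024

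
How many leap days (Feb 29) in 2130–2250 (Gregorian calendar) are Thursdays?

Leap years in 2130–2250: 29 of them.
Feb 29 weekday advances by 5 (mod 7) from one leap year to the next four years later (or differs when a century non-leap intervenes).
Leap-day weekdays: 2132:Fri 2136:Wed 2140:Mon 2144:Sat 2148:Thu✓ 2152:Tue 2156:Sun 2160:Fri 2164:Wed 2168:Mon 2172:Sat 2176:Thu✓ 2180:Tue …(3 more)… 2196:Mon 2204:Wed 2208:Mon 2212:Sat 2216:Thu✓ 2220:Tue 2224:Sun 2228:Fri 2232:Wed 2236:Mon 2240:Sat 2244:Thu✓ 2248:Tue
Thursday: 2148, 2176, 2216, 2244 → 4.

4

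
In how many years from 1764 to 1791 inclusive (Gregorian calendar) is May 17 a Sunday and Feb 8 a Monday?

0

Check each year's weekday for May 17 and Feb 8:
  1764: Thu/Wed  1765: Fri/Fri  1766: Sat/Sat  1767: Sun/Sun  1768: Tue/Mon  1769: Wed/Wed  1770: Thu/Thu  1771: Fri/Fri  1772: Sun/Sat  1773: Mon/Mon  1774: Tue/Tue  1775: Wed/Wed  1776: Fri/Thu  1777: Sat/Sat  1778: Sun/Sun  1779: Mon/Mon  1780: Wed/Tue  1781: Thu/Thu  1782: Fri/Fri  1783: Sat/Sat  1784: Mon/Sun  1785: Tue/Tue  1786: Wed/Wed  1787: Thu/Thu  1788: Sat/Fri  1789: Sun/Sun  1790: Mon/Mon  1791: Tue/Tue
Both conditions hold in: no year — 0.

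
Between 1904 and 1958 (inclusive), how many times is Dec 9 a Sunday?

8

Track Dec 9's weekday year by year (advancing +1, or +2 across a Feb 29):
  1904: Fri  1905: Sat (+1)  1906: Sun (+1) ✓  1907: Mon (+1)  1908: Wed (+2)
  1909: Thu (+1)  1910: Fri (+1)  1911: Sat (+1)  1912: Mon (+2)  1913: Tue (+1)
  1914: Wed (+1)  1915: Thu (+1)  1916: Sat (+2)  1917: Sun (+1) ✓  … (27 more years) …
  1945: Sun (+1) ✓  1946: Mon (+1)  1947: Tue (+1)  1948: Thu (+2)  1949: Fri (+1)
  1950: Sat (+1)  1951: Sun (+1) ✓  1952: Tue (+2)  1953: Wed (+1)  1954: Thu (+1)
  1955: Fri (+1)  1956: Sun (+2) ✓  1957: Mon (+1)  1958: Tue (+1)
Sunday years: 1906, 1917, 1923, 1928, 1934, 1945, 1951, 1956 — 8 in total.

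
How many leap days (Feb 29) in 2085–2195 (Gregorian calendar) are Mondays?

Leap years in 2085–2195: 26 of them.
Feb 29 weekday advances by 5 (mod 7) from one leap year to the next four years later (or differs when a century non-leap intervenes).
Leap-day weekdays: 2088:Sun 2092:Fri 2096:Wed 2104:Fri 2108:Wed 2112:Mon✓ 2116:Sat 2120:Thu 2124:Tue 2128:Sun 2132:Fri 2136:Wed 2140:Mon✓ 2144:Sat 2148:Thu 2152:Tue 2156:Sun 2160:Fri 2164:Wed 2168:Mon✓ 2172:Sat 2176:Thu 2180:Tue 2184:Sun 2188:Fri 2192:Wed
Monday: 2112, 2140, 2168 → 3.

3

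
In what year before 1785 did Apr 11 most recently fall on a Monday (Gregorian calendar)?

1774

From one year to the next, a fixed date's weekday advances by 1, or by 2 when a Feb 29 lies between the two dates.
1785: April 11 is Monday.
1784: Sunday (−1)
1783: Friday (−2)
1782: Thursday (−1)
1781: Wednesday (−1)
1780: Tuesday (−1)
1779: Sunday (−2)
1778: Saturday (−1)
1777: Friday (−1)
1776: Thursday (−1)
1775: Tuesday (−2)
1774: Monday (−1)
Apr 11 falls on a Monday in 1774.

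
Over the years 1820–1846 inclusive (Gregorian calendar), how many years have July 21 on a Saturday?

Track July 21's weekday year by year (advancing +1, or +2 across a Feb 29):
  1820: Fri  1821: Sat (+1) ✓  1822: Sun (+1)  1823: Mon (+1)  1824: Wed (+2)
  1825: Thu (+1)  1826: Fri (+1)  1827: Sat (+1) ✓  1828: Mon (+2)  1829: Tue (+1)
  1830: Wed (+1)  1831: Thu (+1)  1832: Sat (+2) ✓  1833: Sun (+1)  1834: Mon (+1)
  1835: Tue (+1)  1836: Thu (+2)  1837: Fri (+1)  1838: Sat (+1) ✓  1839: Sun (+1)
  1840: Tue (+2)  1841: Wed (+1)  1842: Thu (+1)  1843: Fri (+1)  1844: Sun (+2)
  1845: Mon (+1)  1846: Tue (+1)
Saturday years: 1821, 1827, 1832, 1838 — 4 in total.

4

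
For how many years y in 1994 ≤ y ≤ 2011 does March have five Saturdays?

March has 31 days; it has five Saturdays when Saturday falls among the first (month-length − 28) days — i.e. when March 1 is one of Saturday/Friday/Thursday.
March 1 by year: 1994:Tue 1995:Wed 1996:Fri✓ 1997:Sat✓ 1998:Sun 1999:Mon 2000:Wed 2001:Thu✓ 2002:Fri✓ 2003:Sat✓ 2004:Mon 2005:Tue 2006:Wed 2007:Thu✓ 2008:Sat✓ 2009:Sun 2010:Mon 2011:Tue
Years with five Saturdays: 1996, 1997, 2001, 2002, 2003, 2007, 2008 → 7.

7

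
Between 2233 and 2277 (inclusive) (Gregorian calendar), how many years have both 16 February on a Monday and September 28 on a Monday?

Check each year's weekday for 16 February and September 28:
  2233: Sat/Sat  2234: Sun/Sun  2235: Mon/Mon ✓  2236: Tue/Wed  2237: Thu/Thu  2238: Fri/Fri  2239: Sat/Sat  2240: Sun/Mon  2241: Tue/Tue  2242: Wed/Wed  2243: Thu/Thu  2244: Fri/Sat  2245: Sun/Sun  2246: Mon/Mon ✓  …(17 more)…  2264: Tue/Wed  2265: Thu/Thu  2266: Fri/Fri  2267: Sat/Sat  2268: Sun/Mon  2269: Tue/Tue  2270: Wed/Wed  2271: Thu/Thu  2272: Fri/Sat  2273: Sun/Sun  2274: Mon/Mon ✓  2275: Tue/Tue  2276: Wed/Thu  2277: Fri/Fri
Both conditions hold in: 2235, 2246, 2257, 2263, 2274 — 5.

5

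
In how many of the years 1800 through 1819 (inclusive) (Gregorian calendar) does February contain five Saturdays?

February has 28 days (29 in leap years); it has five Saturdays when Saturday falls among the first (month-length − 28) days — i.e. when February 1 is Saturday in a leap year (never in a common year).
February 1 by year: 1800:Sat 1801:Sun 1802:Mon 1803:Tue 1804:Wed 1805:Fri 1806:Sat 1807:Sun 1808:Mon 1809:Wed 1810:Thu 1811:Fri 1812:Sat✓ 1813:Mon 1814:Tue 1815:Wed 1816:Thu 1817:Sat 1818:Sun 1819:Mon
Years with five Saturdays: 1812 → 1.

1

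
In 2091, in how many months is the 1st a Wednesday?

1

Check the 1st of each month of 2091: Jan 1: Mon, Feb 1: Thu, Mar 1: Thu, Apr 1: Sun, May 1: Tue, Jun 1: Fri, Jul 1: Sun, Aug 1: Wed, Sep 1: Sat, Oct 1: Mon, Nov 1: Thu, Dec 1: Sat.
Wednesday occurs in August — 1 month.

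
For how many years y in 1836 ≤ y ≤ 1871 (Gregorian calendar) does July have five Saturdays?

July has 31 days; it has five Saturdays when Saturday falls among the first (month-length − 28) days — i.e. when July 1 is one of Saturday/Friday/Thursday.
July 1 by year: 1836:Fri✓ 1837:Sat✓ 1838:Sun 1839:Mon 1840:Wed 1841:Thu✓ 1842:Fri✓ 1843:Sat✓ 1844:Mon 1845:Tue 1846:Wed 1847:Thu✓ 1848:Sat✓ 1849:Sun 1850:Mon …(6 more)… 1857:Wed 1858:Thu✓ 1859:Fri✓ 1860:Sun 1861:Mon 1862:Tue 1863:Wed 1864:Fri✓ 1865:Sat✓ 1866:Sun 1867:Mon 1868:Wed 1869:Thu✓ 1870:Fri✓ 1871:Sat✓
Years with five Saturdays: 1836, 1837, 1841, 1842, 1843, 1847, 1848, 1852, 1853, 1854, 1858, 1859, 1864, 1865, 1869, 1870, 1871 → 17.

17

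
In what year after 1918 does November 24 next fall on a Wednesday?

From one year to the next, a fixed date's weekday advances by 1, or by 2 when a Feb 29 lies between the two dates.
1918: November 24 is Sunday.
1919: Monday (+1)
1920: Wednesday (+2)
November 24 falls on a Wednesday in 1920.

1920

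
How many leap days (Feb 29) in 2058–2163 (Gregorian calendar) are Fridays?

5

Leap years in 2058–2163: 25 of them.
Feb 29 weekday advances by 5 (mod 7) from one leap year to the next four years later (or differs when a century non-leap intervenes).
Leap-day weekdays: 2060:Sun 2064:Fri✓ 2068:Wed 2072:Mon 2076:Sat 2080:Thu 2084:Tue 2088:Sun 2092:Fri✓ 2096:Wed 2104:Fri✓ 2108:Wed 2112:Mon 2116:Sat 2120:Thu 2124:Tue 2128:Sun 2132:Fri✓ 2136:Wed 2140:Mon 2144:Sat 2148:Thu 2152:Tue 2156:Sun 2160:Fri✓
Friday: 2064, 2092, 2104, 2132, 2160 → 5.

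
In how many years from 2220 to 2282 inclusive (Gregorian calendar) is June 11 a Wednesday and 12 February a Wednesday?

Check each year's weekday for June 11 and 12 February:
  2220: Sun/Sat  2221: Mon/Mon  2222: Tue/Tue  2223: Wed/Wed ✓  2224: Fri/Thu  2225: Sat/Sat  2226: Sun/Sun  2227: Mon/Mon  2228: Wed/Tue  2229: Thu/Thu  2230: Fri/Fri  2231: Sat/Sat  2232: Mon/Sun  2233: Tue/Tue  …(35 more)…  2269: Fri/Fri  2270: Sat/Sat  2271: Sun/Sun  2272: Tue/Mon  2273: Wed/Wed ✓  2274: Thu/Thu  2275: Fri/Fri  2276: Sun/Sat  2277: Mon/Mon  2278: Tue/Tue  2279: Wed/Wed ✓  2280: Fri/Thu  2281: Sat/Sat  2282: Sun/Sun
Both conditions hold in: 2223, 2234, 2245, 2251, 2262, 2273, 2279 — 7.

7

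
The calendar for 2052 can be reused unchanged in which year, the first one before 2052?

2024

Two years share a calendar iff Jan 1 falls on the same weekday and both are leap or both are common. 2052: Jan 1 is Monday, leap year.
2051: Jan 1 Sunday, common
2050: Jan 1 Saturday, common
2049: Jan 1 Friday, common
2048: Jan 1 Wednesday, leap
2047: Jan 1 Tuesday, common
2046: Jan 1 Monday, common
2045: Jan 1 Sunday, common
2044: Jan 1 Friday, leap
2043: Jan 1 Thursday, common
2042: Jan 1 Wednesday, common
2041: Jan 1 Tuesday, common
2040: Jan 1 Sunday, leap
2039: Jan 1 Saturday, common
2038: Jan 1 Friday, common
2037: Jan 1 Thursday, common
2036: Jan 1 Tuesday, leap
2035: Jan 1 Monday, common
2034: Jan 1 Sunday, common
2033: Jan 1 Saturday, common
2032: Jan 1 Thursday, leap
2031: Jan 1 Wednesday, common
2030: Jan 1 Tuesday, common
2029: Jan 1 Monday, common
2028: Jan 1 Saturday, leap
2027: Jan 1 Friday, common
2026: Jan 1 Thursday, common
2025: Jan 1 Wednesday, common
2024: Jan 1 Monday, leap
2024 matches on both conditions.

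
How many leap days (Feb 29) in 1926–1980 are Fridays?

2

Leap years in 1926–1980: 14 of them.
Feb 29 weekday advances by 5 (mod 7) from one leap year to the next four years later (or differs when a century non-leap intervenes).
Leap-day weekdays: 1928:Wed 1932:Mon 1936:Sat 1940:Thu 1944:Tue 1948:Sun 1952:Fri✓ 1956:Wed 1960:Mon 1964:Sat 1968:Thu 1972:Tue 1976:Sun 1980:Fri✓
Friday: 1952, 1980 → 2.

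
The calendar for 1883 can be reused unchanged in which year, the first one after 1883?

Two years share a calendar iff Jan 1 falls on the same weekday and both are leap or both are common. 1883: Jan 1 is Monday, common year.
1884: Jan 1 Tuesday, leap
1885: Jan 1 Thursday, common
1886: Jan 1 Friday, common
1887: Jan 1 Saturday, common
1888: Jan 1 Sunday, leap
1889: Jan 1 Tuesday, common
1890: Jan 1 Wednesday, common
1891: Jan 1 Thursday, common
1892: Jan 1 Friday, leap
1893: Jan 1 Sunday, common
1894: Jan 1 Monday, common
1894 matches on both conditions.

1894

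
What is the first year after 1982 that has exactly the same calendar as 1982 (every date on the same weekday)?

1993

Two years share a calendar iff Jan 1 falls on the same weekday and both are leap or both are common. 1982: Jan 1 is Friday, common year.
1983: Jan 1 Saturday, common
1984: Jan 1 Sunday, leap
1985: Jan 1 Tuesday, common
1986: Jan 1 Wednesday, common
1987: Jan 1 Thursday, common
1988: Jan 1 Friday, leap
1989: Jan 1 Sunday, common
1990: Jan 1 Monday, common
1991: Jan 1 Tuesday, common
1992: Jan 1 Wednesday, leap
1993: Jan 1 Friday, common
1993 matches on both conditions.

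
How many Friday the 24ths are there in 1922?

3

Check the 24th of each month of 1922: Jan 24: Tue, Feb 24: Fri, Mar 24: Fri, Apr 24: Mon, May 24: Wed, Jun 24: Sat, Jul 24: Mon, Aug 24: Thu, Sep 24: Sun, Oct 24: Tue, Nov 24: Fri, Dec 24: Sun.
Friday occurs in February, March, November — 3 months.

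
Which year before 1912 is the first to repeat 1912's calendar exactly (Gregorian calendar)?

1872

Two years share a calendar iff Jan 1 falls on the same weekday and both are leap or both are common. 1912: Jan 1 is Monday, leap year.
1911: Jan 1 Sunday, common
1910: Jan 1 Saturday, common
1909: Jan 1 Friday, common
1908: Jan 1 Wednesday, leap
1907: Jan 1 Tuesday, common
1906: Jan 1 Monday, common
1905: Jan 1 Sunday, common
1904: Jan 1 Friday, leap
1903: Jan 1 Thursday, common
1902: Jan 1 Wednesday, common
1901: Jan 1 Tuesday, common
1900: Jan 1 Monday, common
1899: Jan 1 Sunday, common
1898: Jan 1 Saturday, common
1897: Jan 1 Friday, common
1896: Jan 1 Wednesday, leap
1895: Jan 1 Tuesday, common
1894: Jan 1 Monday, common
1893: Jan 1 Sunday, common
1892: Jan 1 Friday, leap
1891: Jan 1 Thursday, common
1890: Jan 1 Wednesday, common
1889: Jan 1 Tuesday, common
1888: Jan 1 Sunday, leap
1887: Jan 1 Saturday, common
1886: Jan 1 Friday, common
1885: Jan 1 Thursday, common
1884: Jan 1 Tuesday, leap
1883: Jan 1 Monday, common
1882: Jan 1 Sunday, common
1881: Jan 1 Saturday, common
1880: Jan 1 Thursday, leap
1879: Jan 1 Wednesday, common
1878: Jan 1 Tuesday, common
1877: Jan 1 Monday, common
1876: Jan 1 Saturday, leap
1875: Jan 1 Friday, common
1874: Jan 1 Thursday, common
1873: Jan 1 Wednesday, common
1872: Jan 1 Monday, leap
1872 matches on both conditions.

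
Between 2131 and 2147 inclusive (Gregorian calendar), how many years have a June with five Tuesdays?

June has 30 days; it has five Tuesdays when Tuesday falls among the first (month-length − 28) days — i.e. when June 1 is one of Tuesday/Monday.
June 1 by year: 2131:Fri 2132:Sun 2133:Mon✓ 2134:Tue✓ 2135:Wed 2136:Fri 2137:Sat 2138:Sun 2139:Mon✓ 2140:Wed 2141:Thu 2142:Fri 2143:Sat 2144:Mon✓ 2145:Tue✓ 2146:Wed 2147:Thu
Years with five Tuesdays: 2133, 2134, 2139, 2144, 2145 → 5.

5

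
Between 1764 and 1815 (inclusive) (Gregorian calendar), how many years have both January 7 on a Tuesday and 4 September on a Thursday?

Check each year's weekday for January 7 and 4 September:
  1764: Sat/Tue  1765: Mon/Wed  1766: Tue/Thu ✓  1767: Wed/Fri  1768: Thu/Sun  1769: Sat/Mon  1770: Sun/Tue  1771: Mon/Wed  1772: Tue/Fri  1773: Thu/Sat  1774: Fri/Sun  1775: Sat/Mon  1776: Sun/Wed  1777: Tue/Thu ✓  …(24 more)…  1802: Thu/Sat  1803: Fri/Sun  1804: Sat/Tue  1805: Mon/Wed  1806: Tue/Thu ✓  1807: Wed/Fri  1808: Thu/Sun  1809: Sat/Mon  1810: Sun/Tue  1811: Mon/Wed  1812: Tue/Fri  1813: Thu/Sat  1814: Fri/Sun  1815: Sat/Mon
Both conditions hold in: 1766, 1777, 1783, 1794, 1800, 1806 — 6.

6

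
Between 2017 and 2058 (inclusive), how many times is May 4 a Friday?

6

Track May 4's weekday year by year (advancing +1, or +2 across a Feb 29):
  2017: Thu  2018: Fri (+1) ✓  2019: Sat (+1)  2020: Mon (+2)  2021: Tue (+1)
  2022: Wed (+1)  2023: Thu (+1)  2024: Sat (+2)  2025: Sun (+1)  2026: Mon (+1)
  2027: Tue (+1)  2028: Thu (+2)  2029: Fri (+1) ✓  2030: Sat (+1)  … (14 more years) …
  2045: Thu (+1)  2046: Fri (+1) ✓  2047: Sat (+1)  2048: Mon (+2)  2049: Tue (+1)
  2050: Wed (+1)  2051: Thu (+1)  2052: Sat (+2)  2053: Sun (+1)  2054: Mon (+1)
  2055: Tue (+1)  2056: Thu (+2)  2057: Fri (+1) ✓  2058: Sat (+1)
Friday years: 2018, 2029, 2035, 2040, 2046, 2057 — 6 in total.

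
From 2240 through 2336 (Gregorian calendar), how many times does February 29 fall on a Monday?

Leap years in 2240–2336: 24 of them.
Feb 29 weekday advances by 5 (mod 7) from one leap year to the next four years later (or differs when a century non-leap intervenes).
Leap-day weekdays: 2240:Sat 2244:Thu 2248:Tue 2252:Sun 2256:Fri 2260:Wed 2264:Mon✓ 2268:Sat 2272:Thu 2276:Tue 2280:Sun 2284:Fri 2288:Wed 2292:Mon✓ 2296:Sat 2304:Mon✓ 2308:Sat 2312:Thu 2316:Tue 2320:Sun 2324:Fri 2328:Wed 2332:Mon✓ 2336:Sat
Monday: 2264, 2292, 2304, 2332 → 4.

4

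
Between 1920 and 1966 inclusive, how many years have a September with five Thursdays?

September has 30 days; it has five Thursdays when Thursday falls among the first (month-length − 28) days — i.e. when September 1 is one of Thursday/Wednesday.
September 1 by year: 1920:Wed✓ 1921:Thu✓ 1922:Fri 1923:Sat 1924:Mon 1925:Tue 1926:Wed✓ 1927:Thu✓ 1928:Sat 1929:Sun 1930:Mon 1931:Tue 1932:Thu✓ 1933:Fri 1934:Sat …(17 more)… 1952:Mon 1953:Tue 1954:Wed✓ 1955:Thu✓ 1956:Sat 1957:Sun 1958:Mon 1959:Tue 1960:Thu✓ 1961:Fri 1962:Sat 1963:Sun 1964:Tue 1965:Wed✓ 1966:Thu✓
Years with five Thursdays: 1920, 1921, 1926, 1927, 1932, 1937, 1938, 1943, 1948, 1949, 1954, 1955, 1960, 1965, 1966 → 15.

15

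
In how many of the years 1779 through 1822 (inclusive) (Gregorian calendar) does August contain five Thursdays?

20

August has 31 days; it has five Thursdays when Thursday falls among the first (month-length − 28) days — i.e. when August 1 is one of Thursday/Wednesday/Tuesday.
August 1 by year: 1779:Sun 1780:Tue✓ 1781:Wed✓ 1782:Thu✓ 1783:Fri 1784:Sun 1785:Mon 1786:Tue✓ 1787:Wed✓ 1788:Fri 1789:Sat 1790:Sun 1791:Mon 1792:Wed✓ 1793:Thu✓ …(14 more)… 1808:Mon 1809:Tue✓ 1810:Wed✓ 1811:Thu✓ 1812:Sat 1813:Sun 1814:Mon 1815:Tue✓ 1816:Thu✓ 1817:Fri 1818:Sat 1819:Sun 1820:Tue✓ 1821:Wed✓ 1822:Thu✓
Years with five Thursdays: 1780, 1781, 1782, 1786, 1787, 1792, 1793, 1797, 1798, 1799, 1804, 1805, 1809, 1810, 1811, 1815, 1816, 1820, 1821, 1822 → 20.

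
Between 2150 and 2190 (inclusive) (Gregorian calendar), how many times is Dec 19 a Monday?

Track Dec 19's weekday year by year (advancing +1, or +2 across a Feb 29):
  2150: Sat  2151: Sun (+1)  2152: Tue (+2)  2153: Wed (+1)  2154: Thu (+1)
  2155: Fri (+1)  2156: Sun (+2)  2157: Mon (+1) ✓  2158: Tue (+1)  2159: Wed (+1)
  2160: Fri (+2)  2161: Sat (+1)  2162: Sun (+1)  2163: Mon (+1) ✓  … (13 more years) …
  2177: Fri (+1)  2178: Sat (+1)  2179: Sun (+1)  2180: Tue (+2)  2181: Wed (+1)
  2182: Thu (+1)  2183: Fri (+1)  2184: Sun (+2)  2185: Mon (+1) ✓  2186: Tue (+1)
  2187: Wed (+1)  2188: Fri (+2)  2189: Sat (+1)  2190: Sun (+1)
Monday years: 2157, 2163, 2168, 2174, 2185 — 5 in total.

5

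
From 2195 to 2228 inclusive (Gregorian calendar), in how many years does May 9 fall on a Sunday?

4

Track May 9's weekday year by year (advancing +1, or +2 across a Feb 29):
  2195: Sat  2196: Mon (+2)  2197: Tue (+1)  2198: Wed (+1)  2199: Thu (+1)
  2200: Fri (+1)  2201: Sat (+1)  2202: Sun (+1) ✓  2203: Mon (+1)  2204: Wed (+2)
  2205: Thu (+1)  2206: Fri (+1)  2207: Sat (+1)  2208: Mon (+2)  … (6 more years) …
  2215: Tue (+1)  2216: Thu (+2)  2217: Fri (+1)  2218: Sat (+1)  2219: Sun (+1) ✓
  2220: Tue (+2)  2221: Wed (+1)  2222: Thu (+1)  2223: Fri (+1)  2224: Sun (+2) ✓
  2225: Mon (+1)  2226: Tue (+1)  2227: Wed (+1)  2228: Fri (+2)
Sunday years: 2202, 2213, 2219, 2224 — 4 in total.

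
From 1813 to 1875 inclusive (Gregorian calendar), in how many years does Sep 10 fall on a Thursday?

9

Track Sep 10's weekday year by year (advancing +1, or +2 across a Feb 29):
  1813: Fri  1814: Sat (+1)  1815: Sun (+1)  1816: Tue (+2)  1817: Wed (+1)
  1818: Thu (+1) ✓  1819: Fri (+1)  1820: Sun (+2)  1821: Mon (+1)  1822: Tue (+1)
  1823: Wed (+1)  1824: Fri (+2)  1825: Sat (+1)  1826: Sun (+1)  … (35 more years) …
  1862: Wed (+1)  1863: Thu (+1) ✓  1864: Sat (+2)  1865: Sun (+1)  1866: Mon (+1)
  1867: Tue (+1)  1868: Thu (+2) ✓  1869: Fri (+1)  1870: Sat (+1)  1871: Sun (+1)
  1872: Tue (+2)  1873: Wed (+1)  1874: Thu (+1) ✓  1875: Fri (+1)
Thursday years: 1818, 1829, 1835, 1840, 1846, 1857, 1863, 1868, 1874 — 9 in total.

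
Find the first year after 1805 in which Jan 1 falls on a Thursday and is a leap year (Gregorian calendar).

1824

Jan 1 advances by 2 weekdays after a leap year and by 1 after a common year.
1805: Jan 1 is Tuesday.
1806: Wednesday
1807: Thursday
1808: Friday (leap)
1809: Sunday
1810: Monday
1811: Tuesday
1812: Wednesday (leap)
1813: Friday
1814: Saturday
1815: Sunday
1816: Monday (leap)
1817: Wednesday
1818: Thursday
1819: Friday
1820: Saturday (leap)
1821: Monday
1822: Tuesday
1823: Wednesday
1824: Thursday (leap)
1824 begins on a Thursday and is a leap year.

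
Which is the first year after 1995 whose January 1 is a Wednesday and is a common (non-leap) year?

1997

Jan 1 advances by 2 weekdays after a leap year and by 1 after a common year.
1995: Jan 1 is Sunday.
1996: Monday (leap)
1997: Wednesday
1997 begins on a Wednesday and is a common year.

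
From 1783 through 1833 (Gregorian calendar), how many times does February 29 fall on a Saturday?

1

Leap years in 1783–1833: 12 of them.
Feb 29 weekday advances by 5 (mod 7) from one leap year to the next four years later (or differs when a century non-leap intervenes).
Leap-day weekdays: 1784:Sun 1788:Fri 1792:Wed 1796:Mon 1804:Wed 1808:Mon 1812:Sat✓ 1816:Thu 1820:Tue 1824:Sun 1828:Fri 1832:Wed
Saturday: 1812 → 1.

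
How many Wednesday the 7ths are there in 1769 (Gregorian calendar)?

Check the 7th of each month of 1769: Jan 7: Sat, Feb 7: Tue, Mar 7: Tue, Apr 7: Fri, May 7: Sun, Jun 7: Wed, Jul 7: Fri, Aug 7: Mon, Sep 7: Thu, Oct 7: Sat, Nov 7: Tue, Dec 7: Thu.
Wednesday occurs in June — 1 month.

1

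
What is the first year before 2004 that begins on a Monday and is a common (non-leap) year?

2001

Jan 1 advances by 2 weekdays after a leap year and by 1 after a common year.
2004: Jan 1 is Thursday (leap).
2003: Wednesday
2002: Tuesday
2001: Monday
2001 begins on a Monday and is a common year.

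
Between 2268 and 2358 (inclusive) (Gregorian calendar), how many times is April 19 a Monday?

Track April 19's weekday year by year (advancing +1, or +2 across a Feb 29):
  2268: Sun  2269: Mon (+1) ✓  2270: Tue (+1)  2271: Wed (+1)  2272: Fri (+2)
  2273: Sat (+1)  2274: Sun (+1)  2275: Mon (+1) ✓  2276: Wed (+2)  2277: Thu (+1)
  2278: Fri (+1)  2279: Sat (+1)  2280: Mon (+2) ✓  2281: Tue (+1)  … (63 more years) …
  2345: Thu (+1)  2346: Fri (+1)  2347: Sat (+1)  2348: Mon (+2) ✓  2349: Tue (+1)
  2350: Wed (+1)  2351: Thu (+1)  2352: Sat (+2)  2353: Sun (+1)  2354: Mon (+1) ✓
  2355: Tue (+1)  2356: Thu (+2)  2357: Fri (+1)  2358: Sat (+1)
Monday years: 2269, 2275, 2280, 2286, 2297, 2309, 2315, 2320, 2326, 2337, 2343, 2348, 2354 — 13 in total.

13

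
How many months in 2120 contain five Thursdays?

4

A month of length L has five Thursdays iff its first Thursday is on day ≤ L−28 (so day 1–3 in a 31-day month, 1–2 in a 30-day month, day 1 in a leap February).
Checking each month of 2120: Jan starts Mon (31d); Feb starts Thu (29d) ✓; Mar starts Fri (31d); Apr starts Mon (30d); May starts Wed (31d) ✓; Jun starts Sat (30d); Jul starts Mon (31d); Aug starts Thu (31d) ✓; Sep starts Sun (30d); Oct starts Tue (31d) ✓; Nov starts Fri (30d); Dec starts Sun (31d).
Five-Thursday months: February, May, August, October → 4.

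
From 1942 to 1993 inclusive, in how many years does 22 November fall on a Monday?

Track 22 November's weekday year by year (advancing +1, or +2 across a Feb 29):
  1942: Sun  1943: Mon (+1) ✓  1944: Wed (+2)  1945: Thu (+1)  1946: Fri (+1)
  1947: Sat (+1)  1948: Mon (+2) ✓  1949: Tue (+1)  1950: Wed (+1)  1951: Thu (+1)
  1952: Sat (+2)  1953: Sun (+1)  1954: Mon (+1) ✓  1955: Tue (+1)  … (24 more years) …
  1980: Sat (+2)  1981: Sun (+1)  1982: Mon (+1) ✓  1983: Tue (+1)  1984: Thu (+2)
  1985: Fri (+1)  1986: Sat (+1)  1987: Sun (+1)  1988: Tue (+2)  1989: Wed (+1)
  1990: Thu (+1)  1991: Fri (+1)  1992: Sun (+2)  1993: Mon (+1) ✓
Monday years: 1943, 1948, 1954, 1965, 1971, 1976, 1982, 1993 — 8 in total.

8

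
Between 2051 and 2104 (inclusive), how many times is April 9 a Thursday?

Track April 9's weekday year by year (advancing +1, or +2 across a Feb 29):
  2051: Sun  2052: Tue (+2)  2053: Wed (+1)  2054: Thu (+1) ✓  2055: Fri (+1)
  2056: Sun (+2)  2057: Mon (+1)  2058: Tue (+1)  2059: Wed (+1)  2060: Fri (+2)
  2061: Sat (+1)  2062: Sun (+1)  2063: Mon (+1)  2064: Wed (+2)  … (26 more years) …
  2091: Mon (+1)  2092: Wed (+2)  2093: Thu (+1) ✓  2094: Fri (+1)  2095: Sat (+1)
  2096: Mon (+2)  2097: Tue (+1)  2098: Wed (+1)  2099: Thu (+1) ✓  2100: Fri (+1)
  2101: Sat (+1)  2102: Sun (+1)  2103: Mon (+1)  2104: Wed (+2)
Thursday years: 2054, 2065, 2071, 2076, 2082, 2093, 2099 — 7 in total.

7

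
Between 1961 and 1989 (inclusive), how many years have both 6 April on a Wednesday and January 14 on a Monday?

0

Check each year's weekday for 6 April and January 14:
  1961: Thu/Sat  1962: Fri/Sun  1963: Sat/Mon  1964: Mon/Tue  1965: Tue/Thu  1966: Wed/Fri  1967: Thu/Sat  1968: Sat/Sun  1969: Sun/Tue  1970: Mon/Wed  1971: Tue/Thu  1972: Thu/Fri  1973: Fri/Sun  1974: Sat/Mon  1975: Sun/Tue  1976: Tue/Wed  1977: Wed/Fri  1978: Thu/Sat  1979: Fri/Sun  1980: Sun/Mon  1981: Mon/Wed  1982: Tue/Thu  1983: Wed/Fri  1984: Fri/Sat  1985: Sat/Mon  1986: Sun/Tue  1987: Mon/Wed  1988: Wed/Thu  1989: Thu/Sat
Both conditions hold in: no year — 0.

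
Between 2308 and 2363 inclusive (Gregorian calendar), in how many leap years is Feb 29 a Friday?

Leap years in 2308–2363: 14 of them.
Feb 29 weekday advances by 5 (mod 7) from one leap year to the next four years later (or differs when a century non-leap intervenes).
Leap-day weekdays: 2308:Sat 2312:Thu 2316:Tue 2320:Sun 2324:Fri✓ 2328:Wed 2332:Mon 2336:Sat 2340:Thu 2344:Tue 2348:Sun 2352:Fri✓ 2356:Wed 2360:Mon
Friday: 2324, 2352 → 2.

2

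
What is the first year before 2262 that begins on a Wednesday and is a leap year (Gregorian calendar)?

2240

Jan 1 advances by 2 weekdays after a leap year and by 1 after a common year.
2262: Jan 1 is Wednesday.
2261: Tuesday
2260: Sunday (leap)
2259: Saturday
2258: Friday
2257: Thursday
2256: Tuesday (leap)
2255: Monday
2254: Sunday
2253: Saturday
2252: Thursday (leap)
2251: Wednesday
2250: Tuesday
2249: Monday
2248: Saturday (leap)
2247: Friday
2246: Thursday
2245: Wednesday
2244: Monday (leap)
2243: Sunday
2242: Saturday
2241: Friday
2240: Wednesday (leap)
2240 begins on a Wednesday and is a leap year.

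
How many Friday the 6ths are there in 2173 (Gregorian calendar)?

1

Check the 6th of each month of 2173: Jan 6: Wed, Feb 6: Sat, Mar 6: Sat, Apr 6: Tue, May 6: Thu, Jun 6: Sun, Jul 6: Tue, Aug 6: Fri, Sep 6: Mon, Oct 6: Wed, Nov 6: Sat, Dec 6: Mon.
Friday occurs in August — 1 month.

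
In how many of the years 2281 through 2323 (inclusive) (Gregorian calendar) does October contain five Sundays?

19

October has 31 days; it has five Sundays when Sunday falls among the first (month-length − 28) days — i.e. when October 1 is one of Sunday/Saturday/Friday.
October 1 by year: 2281:Sat✓ 2282:Sun✓ 2283:Mon 2284:Wed 2285:Thu 2286:Fri✓ 2287:Sat✓ 2288:Mon 2289:Tue 2290:Wed 2291:Thu 2292:Sat✓ 2293:Sun✓ 2294:Mon 2295:Tue …(13 more)… 2309:Fri✓ 2310:Sat✓ 2311:Sun✓ 2312:Tue 2313:Wed 2314:Thu 2315:Fri✓ 2316:Sun✓ 2317:Mon 2318:Tue 2319:Wed 2320:Fri✓ 2321:Sat✓ 2322:Sun✓ 2323:Mon
Years with five Sundays: 2281, 2282, 2286, 2287, 2292, 2293, 2297, 2298, 2299, 2304, 2305, 2309, 2310, 2311, 2315, 2316, 2320, 2321, 2322 → 19.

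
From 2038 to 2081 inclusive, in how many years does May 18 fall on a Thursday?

Track May 18's weekday year by year (advancing +1, or +2 across a Feb 29):
  2038: Tue  2039: Wed (+1)  2040: Fri (+2)  2041: Sat (+1)  2042: Sun (+1)
  2043: Mon (+1)  2044: Wed (+2)  2045: Thu (+1) ✓  2046: Fri (+1)  2047: Sat (+1)
  2048: Mon (+2)  2049: Tue (+1)  2050: Wed (+1)  2051: Thu (+1) ✓  … (16 more years) …
  2068: Fri (+2)  2069: Sat (+1)  2070: Sun (+1)  2071: Mon (+1)  2072: Wed (+2)
  2073: Thu (+1) ✓  2074: Fri (+1)  2075: Sat (+1)  2076: Mon (+2)  2077: Tue (+1)
  2078: Wed (+1)  2079: Thu (+1) ✓  2080: Sat (+2)  2081: Sun (+1)
Thursday years: 2045, 2051, 2056, 2062, 2073, 2079 — 6 in total.

6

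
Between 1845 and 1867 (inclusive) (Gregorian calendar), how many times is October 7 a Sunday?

Track October 7's weekday year by year (advancing +1, or +2 across a Feb 29):
  1845: Tue  1846: Wed (+1)  1847: Thu (+1)  1848: Sat (+2)  1849: Sun (+1) ✓
  1850: Mon (+1)  1851: Tue (+1)  1852: Thu (+2)  1853: Fri (+1)  1854: Sat (+1)
  1855: Sun (+1) ✓  1856: Tue (+2)  1857: Wed (+1)  1858: Thu (+1)  1859: Fri (+1)
  1860: Sun (+2) ✓  1861: Mon (+1)  1862: Tue (+1)  1863: Wed (+1)  1864: Fri (+2)
  1865: Sat (+1)  1866: Sun (+1) ✓  1867: Mon (+1)
Sunday years: 1849, 1855, 1860, 1866 — 4 in total.

4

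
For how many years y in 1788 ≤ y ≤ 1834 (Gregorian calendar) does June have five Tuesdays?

June has 30 days; it has five Tuesdays when Tuesday falls among the first (month-length − 28) days — i.e. when June 1 is one of Tuesday/Monday.
June 1 by year: 1788:Sun 1789:Mon✓ 1790:Tue✓ 1791:Wed 1792:Fri 1793:Sat 1794:Sun 1795:Mon✓ 1796:Wed 1797:Thu 1798:Fri 1799:Sat 1800:Sun 1801:Mon✓ 1802:Tue✓ …(17 more)… 1820:Thu 1821:Fri 1822:Sat 1823:Sun 1824:Tue✓ 1825:Wed 1826:Thu 1827:Fri 1828:Sun 1829:Mon✓ 1830:Tue✓ 1831:Wed 1832:Fri 1833:Sat 1834:Sun
Years with five Tuesdays: 1789, 1790, 1795, 1801, 1802, 1807, 1812, 1813, 1818, 1819, 1824, 1829, 1830 → 13.

13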